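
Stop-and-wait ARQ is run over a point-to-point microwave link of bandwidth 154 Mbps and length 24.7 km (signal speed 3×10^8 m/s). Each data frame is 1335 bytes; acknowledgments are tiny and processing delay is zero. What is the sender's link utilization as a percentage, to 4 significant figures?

t_tx = L/R = 10680/154000000 = 6.93506e-05 s.
t_prop = 24700/300000000 = 8.23333e-05 s; RTT = 0.000164667 s.
Cycle = t_tx + RTT = 0.000234017 s.
Utilization = t_tx / cycle = 6.93506e-05/0.000234017 = 29.63 %.

29.63 %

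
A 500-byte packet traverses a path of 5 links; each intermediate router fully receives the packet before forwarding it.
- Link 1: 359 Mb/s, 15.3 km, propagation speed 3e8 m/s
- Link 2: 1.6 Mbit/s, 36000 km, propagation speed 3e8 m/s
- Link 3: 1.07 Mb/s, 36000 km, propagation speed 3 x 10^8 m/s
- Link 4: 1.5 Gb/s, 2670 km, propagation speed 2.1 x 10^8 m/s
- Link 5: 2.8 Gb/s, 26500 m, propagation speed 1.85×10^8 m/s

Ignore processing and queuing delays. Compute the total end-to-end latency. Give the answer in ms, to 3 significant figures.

L = 500 × 8 = 4000 bits.
Transmission delays (L/R per hop): 0.0111421, 2.5, 3.73832, 0.00266667, 0.00142857 ms; sum = 6.25356 ms.
Propagation delays (d/s per hop): 0.051, 120, 120, 12.7143, 0.143243 ms; sum = 252.909 ms.
End-to-end = 259 ms.

259 ms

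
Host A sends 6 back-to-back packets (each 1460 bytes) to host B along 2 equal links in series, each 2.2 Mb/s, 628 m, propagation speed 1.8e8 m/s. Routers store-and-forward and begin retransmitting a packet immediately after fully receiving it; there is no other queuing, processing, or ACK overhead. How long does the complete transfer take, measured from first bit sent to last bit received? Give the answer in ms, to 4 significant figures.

Per-hop transmission t_tx = L/R = 11680/2200000 = 5.30909 ms.
Per-hop propagation t_prop = 628/180000000 = 0.00348889 ms.
Pipeline fill: first packet needs 2·t_tx to clear all hops; remaining 5 packets each add one t_tx.
Total = (2+6-1)·t_tx + 2·t_prop = 7·5.30909 + 2·0.00348889 = 37.17 ms.

37.17 ms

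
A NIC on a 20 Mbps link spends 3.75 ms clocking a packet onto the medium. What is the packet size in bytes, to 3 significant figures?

9380 bytes

L = R × t_tx = 20000000 b/s × 0.00375 s = 75000 bits.
In bytes: 75000 / 8 = 9380 bytes.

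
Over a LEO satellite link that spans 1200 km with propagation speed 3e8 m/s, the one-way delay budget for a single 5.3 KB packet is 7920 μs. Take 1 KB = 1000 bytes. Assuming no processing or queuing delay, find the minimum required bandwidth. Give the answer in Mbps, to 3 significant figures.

10.8 Mbps

L = 42400 bits.
Propagation delay = 1200000 / 300000000 = 4000 μs.
Transmission budget = 7920 − 4000 = 3920 μs.
R ≥ L / t_tx = 42400 bits / 0.00392 s = 10.8 Mbps.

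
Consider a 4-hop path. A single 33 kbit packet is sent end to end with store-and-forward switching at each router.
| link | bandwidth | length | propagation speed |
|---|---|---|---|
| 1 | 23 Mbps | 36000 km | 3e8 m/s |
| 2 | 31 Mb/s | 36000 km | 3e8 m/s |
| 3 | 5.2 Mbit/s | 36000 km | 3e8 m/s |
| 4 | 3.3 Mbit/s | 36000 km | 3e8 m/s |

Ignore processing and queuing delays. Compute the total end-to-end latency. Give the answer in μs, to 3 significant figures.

L = 33000 bits.
Transmission delays (L/R per hop): 1434.78, 1064.52, 6346.15, 10000 μs; sum = 18845.5 μs.
Propagation delays (d/s per hop): 120000, 120000, 120000, 120000 μs; sum = 480000 μs.
End-to-end = 499000 μs.

499000 μs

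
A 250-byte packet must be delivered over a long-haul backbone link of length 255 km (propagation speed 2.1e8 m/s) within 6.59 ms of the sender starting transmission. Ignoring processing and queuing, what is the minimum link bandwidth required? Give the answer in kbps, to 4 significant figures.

L = 2000 bits.
Propagation delay = 255000 / 210000000 = 1.21429 ms.
Transmission budget = 6.59 − 1.21429 = 5.37571 ms.
R ≥ L / t_tx = 2000 bits / 0.00537571 s = 372.0 kbps.

372.0 kbps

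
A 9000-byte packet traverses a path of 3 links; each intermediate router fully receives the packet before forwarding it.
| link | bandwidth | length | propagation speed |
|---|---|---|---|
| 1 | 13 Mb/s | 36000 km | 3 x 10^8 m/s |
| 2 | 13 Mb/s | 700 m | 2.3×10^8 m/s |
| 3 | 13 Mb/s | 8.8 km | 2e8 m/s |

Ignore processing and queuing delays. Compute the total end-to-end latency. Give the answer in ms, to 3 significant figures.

137 ms

L = 9000 × 8 = 72000 bits.
Transmission delay per hop = L/R = 72000/13000000 = 5.53846 ms; 3 hops → 16.6154 ms.
Propagation delays (d/s per hop): 120, 0.00304348, 0.044 ms; sum = 120.047 ms.
End-to-end = 137 ms.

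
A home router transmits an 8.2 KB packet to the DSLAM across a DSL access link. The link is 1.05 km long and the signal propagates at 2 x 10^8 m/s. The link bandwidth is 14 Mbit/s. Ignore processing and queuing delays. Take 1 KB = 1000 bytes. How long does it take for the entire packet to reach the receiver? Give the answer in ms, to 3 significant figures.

4.69 ms

L = 65600 bits.
Transmission delay = L/R = 65600 / 14000000 = 4.68571 ms.
Propagation delay = d/s = 1050 m / 200000000 m/s = 0.00525 ms.
Total = 4.69 ms.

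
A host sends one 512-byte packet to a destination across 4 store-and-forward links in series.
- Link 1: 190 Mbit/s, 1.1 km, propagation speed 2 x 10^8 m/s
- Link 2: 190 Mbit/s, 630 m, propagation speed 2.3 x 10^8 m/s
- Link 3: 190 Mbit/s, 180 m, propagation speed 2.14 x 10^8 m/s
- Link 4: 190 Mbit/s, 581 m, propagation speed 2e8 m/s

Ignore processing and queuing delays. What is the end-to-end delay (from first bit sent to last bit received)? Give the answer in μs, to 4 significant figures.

98.22 μs

L = 512 × 8 = 4096 bits.
Transmission delay per hop = L/R = 4096/190000000 = 21.5579 μs; 4 hops → 86.2316 μs.
Propagation delays (d/s per hop): 5.5, 2.73913, 0.841121, 2.905 μs; sum = 11.9853 μs.
End-to-end = 98.22 μs.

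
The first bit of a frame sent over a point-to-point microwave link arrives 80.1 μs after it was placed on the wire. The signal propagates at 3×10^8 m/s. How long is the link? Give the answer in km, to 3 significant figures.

d = s × t_prop = 300000000 × 8.01e-05 = 24.0 km.

24.0 km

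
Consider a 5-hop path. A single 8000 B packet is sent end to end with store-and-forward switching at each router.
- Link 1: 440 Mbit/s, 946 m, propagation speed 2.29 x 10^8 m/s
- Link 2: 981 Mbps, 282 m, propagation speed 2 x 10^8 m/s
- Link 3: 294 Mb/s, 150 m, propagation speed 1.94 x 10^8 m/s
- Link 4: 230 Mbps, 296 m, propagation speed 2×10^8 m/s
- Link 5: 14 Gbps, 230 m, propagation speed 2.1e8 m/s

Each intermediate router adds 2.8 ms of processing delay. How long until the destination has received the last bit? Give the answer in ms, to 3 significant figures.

L = 8000 × 8 = 64000 bits.
Transmission delays (L/R per hop): 0.145455, 0.0652396, 0.217687, 0.278261, 0.00457143 ms; sum = 0.711213 ms.
Propagation delays (d/s per hop): 0.004131, 0.00141, 0.000773196, 0.00148, 0.00109524 ms; sum = 0.00888944 ms.
Processing at 4 router(s): 4 × 2.8 ms = 11.2 ms.
End-to-end = 11.9 ms.

11.9 ms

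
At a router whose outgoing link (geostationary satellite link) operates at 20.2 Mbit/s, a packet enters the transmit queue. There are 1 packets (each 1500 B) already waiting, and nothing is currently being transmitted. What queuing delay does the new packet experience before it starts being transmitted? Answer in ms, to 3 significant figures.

Each queued packet: L/R = 12000/20200000 = 0.594059 ms.
1 queued → 0.594059 ms.
Queuing delay = 0.594 ms.

0.594 ms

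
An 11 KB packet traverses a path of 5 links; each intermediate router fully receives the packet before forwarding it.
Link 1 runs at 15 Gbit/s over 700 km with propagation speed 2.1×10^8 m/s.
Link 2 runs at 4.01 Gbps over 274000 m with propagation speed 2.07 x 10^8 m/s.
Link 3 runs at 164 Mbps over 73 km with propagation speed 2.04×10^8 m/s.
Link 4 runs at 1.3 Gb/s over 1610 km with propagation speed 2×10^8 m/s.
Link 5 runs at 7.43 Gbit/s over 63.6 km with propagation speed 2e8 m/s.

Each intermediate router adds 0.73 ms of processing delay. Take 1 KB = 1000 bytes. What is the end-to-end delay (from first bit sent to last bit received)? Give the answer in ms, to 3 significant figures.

16.9 ms

L = 88000 bits.
Transmission delays (L/R per hop): 0.00586667, 0.0219451, 0.536585, 0.0676923, 0.0118439 ms; sum = 0.643933 ms.
Propagation delays (d/s per hop): 3.33333, 1.32367, 0.357843, 8.05, 0.318 ms; sum = 13.3828 ms.
Processing at 4 router(s): 4 × 0.73 ms = 2.92 ms.
End-to-end = 16.9 ms.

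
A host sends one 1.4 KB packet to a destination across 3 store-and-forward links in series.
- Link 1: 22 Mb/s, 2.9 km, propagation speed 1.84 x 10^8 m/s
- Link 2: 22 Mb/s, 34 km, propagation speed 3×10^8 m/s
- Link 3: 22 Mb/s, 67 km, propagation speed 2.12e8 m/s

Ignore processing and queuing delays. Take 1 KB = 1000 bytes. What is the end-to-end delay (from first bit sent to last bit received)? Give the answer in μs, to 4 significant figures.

1972 μs

L = 11200 bits.
Transmission delay per hop = L/R = 11200/22000000 = 509.091 μs; 3 hops → 1527.27 μs.
Propagation delays (d/s per hop): 15.7609, 113.333, 316.038 μs; sum = 445.132 μs.
End-to-end = 1972 μs.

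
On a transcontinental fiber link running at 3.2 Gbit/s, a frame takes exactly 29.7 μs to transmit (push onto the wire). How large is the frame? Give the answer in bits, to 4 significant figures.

L = R × t_tx = 3200000000 b/s × 2.97e-05 s = 95040 bits.

95040 bits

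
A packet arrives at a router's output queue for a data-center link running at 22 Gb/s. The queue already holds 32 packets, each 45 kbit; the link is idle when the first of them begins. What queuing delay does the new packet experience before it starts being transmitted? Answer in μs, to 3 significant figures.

Each queued packet: L/R = 45000/22000000000 = 2.04545 μs.
32 queued → 65.4545 μs.
Queuing delay = 65.5 μs.

65.5 μs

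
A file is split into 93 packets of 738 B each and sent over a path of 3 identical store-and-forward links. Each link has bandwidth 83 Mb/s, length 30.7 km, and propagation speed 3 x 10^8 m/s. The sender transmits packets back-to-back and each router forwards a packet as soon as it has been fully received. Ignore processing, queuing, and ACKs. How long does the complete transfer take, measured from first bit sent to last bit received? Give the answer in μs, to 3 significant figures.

Per-hop transmission t_tx = L/R = 5904/83000000 = 71.1325 μs.
Per-hop propagation t_prop = 30700/300000000 = 102.333 μs.
Pipeline fill: first packet needs 3·t_tx to clear all hops; remaining 92 packets each add one t_tx.
Total = (3+93-1)·t_tx + 3·t_prop = 95·71.1325 + 3·102.333 = 7060 μs.

7060 μs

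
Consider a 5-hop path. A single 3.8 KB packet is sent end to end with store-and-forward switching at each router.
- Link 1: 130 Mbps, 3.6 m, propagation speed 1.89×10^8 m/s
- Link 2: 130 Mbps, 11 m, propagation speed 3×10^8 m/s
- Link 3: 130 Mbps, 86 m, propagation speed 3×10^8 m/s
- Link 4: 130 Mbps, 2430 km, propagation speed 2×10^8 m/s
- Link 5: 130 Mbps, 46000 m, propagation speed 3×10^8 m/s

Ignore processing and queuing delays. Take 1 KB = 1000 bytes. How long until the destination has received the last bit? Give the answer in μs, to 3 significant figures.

13500 μs

L = 30400 bits.
Transmission delay per hop = L/R = 30400/130000000 = 233.846 μs; 5 hops → 1169.23 μs.
Propagation delays (d/s per hop): 0.0190476, 0.0366667, 0.286667, 12150, 153.333 μs; sum = 12303.7 μs.
End-to-end = 13500 μs.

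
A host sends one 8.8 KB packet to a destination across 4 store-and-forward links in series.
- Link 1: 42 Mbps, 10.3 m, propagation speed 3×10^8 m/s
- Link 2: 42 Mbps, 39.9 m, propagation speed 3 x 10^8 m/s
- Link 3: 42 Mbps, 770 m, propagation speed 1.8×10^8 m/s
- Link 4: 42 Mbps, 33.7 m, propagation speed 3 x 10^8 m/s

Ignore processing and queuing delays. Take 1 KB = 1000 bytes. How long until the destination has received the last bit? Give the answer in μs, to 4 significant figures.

L = 70400 bits.
Transmission delay per hop = L/R = 70400/42000000 = 1676.19 μs; 4 hops → 6704.76 μs.
Propagation delays (d/s per hop): 0.0343333, 0.133, 4.27778, 0.112333 μs; sum = 4.55744 μs.
End-to-end = 6709 μs.

6709 μs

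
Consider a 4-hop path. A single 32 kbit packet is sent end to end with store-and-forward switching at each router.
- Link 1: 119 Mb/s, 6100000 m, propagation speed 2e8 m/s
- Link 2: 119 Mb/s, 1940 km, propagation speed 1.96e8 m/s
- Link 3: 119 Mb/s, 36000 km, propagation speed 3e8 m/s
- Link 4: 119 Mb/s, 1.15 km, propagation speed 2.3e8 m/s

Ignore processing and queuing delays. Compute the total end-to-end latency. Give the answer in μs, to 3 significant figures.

L = 32000 bits.
Transmission delay per hop = L/R = 32000/119000000 = 268.908 μs; 4 hops → 1075.63 μs.
Propagation delays (d/s per hop): 30500, 9897.96, 120000, 5 μs; sum = 160403 μs.
End-to-end = 161000 μs.

161000 μs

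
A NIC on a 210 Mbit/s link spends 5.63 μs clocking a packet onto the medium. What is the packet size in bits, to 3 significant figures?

L = R × t_tx = 210000000 b/s × 5.63e-06 s = 1182.3 bits.

1180 bits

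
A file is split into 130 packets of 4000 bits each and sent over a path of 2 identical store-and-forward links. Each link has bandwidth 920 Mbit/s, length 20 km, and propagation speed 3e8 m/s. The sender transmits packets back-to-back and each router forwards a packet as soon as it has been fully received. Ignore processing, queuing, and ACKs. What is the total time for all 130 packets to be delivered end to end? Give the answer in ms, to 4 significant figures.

Per-hop transmission t_tx = L/R = 4000/920000000 = 0.00434783 ms.
Per-hop propagation t_prop = 20000/300000000 = 0.0666667 ms.
Pipeline fill: first packet needs 2·t_tx to clear all hops; remaining 129 packets each add one t_tx.
Total = (2+130-1)·t_tx + 2·t_prop = 131·0.00434783 + 2·0.0666667 = 0.7029 ms.

0.7029 ms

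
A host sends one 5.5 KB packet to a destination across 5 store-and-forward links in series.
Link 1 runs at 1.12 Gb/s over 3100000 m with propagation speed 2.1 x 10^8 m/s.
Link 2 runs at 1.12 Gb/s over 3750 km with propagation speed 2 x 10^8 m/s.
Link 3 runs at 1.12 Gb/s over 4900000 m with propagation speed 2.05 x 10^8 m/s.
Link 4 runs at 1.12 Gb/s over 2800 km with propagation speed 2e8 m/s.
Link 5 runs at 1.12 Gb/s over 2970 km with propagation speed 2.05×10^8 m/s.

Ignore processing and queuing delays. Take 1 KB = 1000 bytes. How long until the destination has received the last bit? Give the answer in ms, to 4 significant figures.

L = 44000 bits.
Transmission delay per hop = L/R = 44000/1120000000 = 0.0392857 ms; 5 hops → 0.196429 ms.
Propagation delays (d/s per hop): 14.7619, 18.75, 23.9024, 14, 14.4878 ms; sum = 85.9021 ms.
End-to-end = 86.10 ms.

86.10 ms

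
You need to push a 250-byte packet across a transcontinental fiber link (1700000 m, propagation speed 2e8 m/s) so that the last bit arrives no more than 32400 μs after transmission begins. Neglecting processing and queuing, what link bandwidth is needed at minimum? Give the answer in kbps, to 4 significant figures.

83.68 kbps

L = 2000 bits.
Propagation delay = 1700000 / 200000000 = 8500 μs.
Transmission budget = 32400 − 8500 = 23900 μs.
R ≥ L / t_tx = 2000 bits / 0.0239 s = 83.68 kbps.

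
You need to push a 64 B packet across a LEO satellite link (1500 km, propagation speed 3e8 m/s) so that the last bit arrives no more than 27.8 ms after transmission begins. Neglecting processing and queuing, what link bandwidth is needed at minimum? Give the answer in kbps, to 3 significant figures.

L = 512 bits.
Propagation delay = 1500000 / 300000000 = 5 ms.
Transmission budget = 27.8 − 5 = 22.8 ms.
R ≥ L / t_tx = 512 bits / 0.0228 s = 22.5 kbps.

22.5 kbps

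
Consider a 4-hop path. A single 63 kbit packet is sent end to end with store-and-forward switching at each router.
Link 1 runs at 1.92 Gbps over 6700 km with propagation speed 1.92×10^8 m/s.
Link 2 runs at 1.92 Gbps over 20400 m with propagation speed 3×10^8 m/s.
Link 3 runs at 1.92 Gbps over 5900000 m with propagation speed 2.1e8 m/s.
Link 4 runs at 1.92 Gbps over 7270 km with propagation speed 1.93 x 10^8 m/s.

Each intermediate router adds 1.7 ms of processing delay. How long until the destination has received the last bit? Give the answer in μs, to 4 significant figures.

106000 μs

L = 63000 bits.
Transmission delay per hop = L/R = 63000/1920000000 = 32.8125 μs; 4 hops → 131.25 μs.
Propagation delays (d/s per hop): 34895.8, 68, 28095.2, 37668.4 μs; sum = 100727 μs.
Processing at 3 router(s): 3 × 1.7 ms = 5100 μs.
End-to-end = 106000 μs.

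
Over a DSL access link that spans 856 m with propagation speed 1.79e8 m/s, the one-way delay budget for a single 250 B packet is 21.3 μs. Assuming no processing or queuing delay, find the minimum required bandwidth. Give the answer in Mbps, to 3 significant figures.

L = 2000 bits.
Propagation delay = 856 / 179000000 = 4.78212 μs.
Transmission budget = 21.3 − 4.78212 = 16.5179 μs.
R ≥ L / t_tx = 2000 bits / 1.65179e-05 s = 121 Mbps.

121 Mbps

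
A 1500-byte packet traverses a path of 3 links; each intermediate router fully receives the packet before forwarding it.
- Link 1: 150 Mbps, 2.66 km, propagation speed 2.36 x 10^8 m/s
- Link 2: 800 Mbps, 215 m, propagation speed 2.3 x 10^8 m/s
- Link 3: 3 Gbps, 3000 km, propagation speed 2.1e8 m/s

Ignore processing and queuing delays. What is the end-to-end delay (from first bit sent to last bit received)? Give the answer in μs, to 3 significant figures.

L = 1500 × 8 = 12000 bits.
Transmission delays (L/R per hop): 80, 15, 4 μs; sum = 99 μs.
Propagation delays (d/s per hop): 11.2712, 0.934783, 14285.7 μs; sum = 14297.9 μs.
End-to-end = 14400 μs.

14400 μs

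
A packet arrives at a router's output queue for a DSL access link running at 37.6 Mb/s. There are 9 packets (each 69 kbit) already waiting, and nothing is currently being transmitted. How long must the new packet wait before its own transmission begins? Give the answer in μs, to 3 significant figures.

Each queued packet: L/R = 69000/37600000 = 1835.11 μs.
9 queued → 16516 μs.
Queuing delay = 16500 μs.

16500 μs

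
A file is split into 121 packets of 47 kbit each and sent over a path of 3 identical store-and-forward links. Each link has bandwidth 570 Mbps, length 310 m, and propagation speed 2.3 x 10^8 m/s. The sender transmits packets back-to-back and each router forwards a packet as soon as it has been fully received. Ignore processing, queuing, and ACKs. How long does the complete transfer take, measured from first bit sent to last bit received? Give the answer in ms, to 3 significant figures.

10.1 ms

Per-hop transmission t_tx = L/R = 47000/570000000 = 0.0824561 ms.
Per-hop propagation t_prop = 310/2.3e+08 = 0.00134783 ms.
Pipeline fill: first packet needs 3·t_tx to clear all hops; remaining 120 packets each add one t_tx.
Total = (3+121-1)·t_tx + 3·t_prop = 123·0.0824561 + 3·0.00134783 = 10.1 ms.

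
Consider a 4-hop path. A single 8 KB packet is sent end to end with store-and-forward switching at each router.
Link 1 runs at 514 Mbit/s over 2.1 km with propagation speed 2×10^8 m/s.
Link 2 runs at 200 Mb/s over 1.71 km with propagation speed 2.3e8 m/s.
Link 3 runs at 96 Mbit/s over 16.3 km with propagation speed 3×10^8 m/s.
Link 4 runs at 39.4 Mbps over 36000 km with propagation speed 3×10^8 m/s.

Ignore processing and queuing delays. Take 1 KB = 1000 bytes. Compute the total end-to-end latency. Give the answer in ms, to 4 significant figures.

122.8 ms

L = 64000 bits.
Transmission delays (L/R per hop): 0.124514, 0.32, 0.666667, 1.62437 ms; sum = 2.73555 ms.
Propagation delays (d/s per hop): 0.0105, 0.00743478, 0.0543333, 120 ms; sum = 120.072 ms.
End-to-end = 122.8 ms.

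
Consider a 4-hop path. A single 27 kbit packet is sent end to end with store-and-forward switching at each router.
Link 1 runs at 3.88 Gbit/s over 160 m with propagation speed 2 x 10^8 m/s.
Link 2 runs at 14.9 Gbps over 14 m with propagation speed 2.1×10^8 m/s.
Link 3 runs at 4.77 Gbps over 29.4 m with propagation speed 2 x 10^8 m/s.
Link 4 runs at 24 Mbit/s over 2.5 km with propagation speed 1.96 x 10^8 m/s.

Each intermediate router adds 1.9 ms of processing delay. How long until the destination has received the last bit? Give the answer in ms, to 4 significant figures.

6.853 ms

L = 27000 bits.
Transmission delays (L/R per hop): 0.00695876, 0.00181208, 0.00566038, 1.125 ms; sum = 1.13943 ms.
Propagation delays (d/s per hop): 0.0008, 6.66667e-05, 0.000147, 0.0127551 ms; sum = 0.0137688 ms.
Processing at 3 router(s): 3 × 1.9 ms = 5.7 ms.
End-to-end = 6.853 ms.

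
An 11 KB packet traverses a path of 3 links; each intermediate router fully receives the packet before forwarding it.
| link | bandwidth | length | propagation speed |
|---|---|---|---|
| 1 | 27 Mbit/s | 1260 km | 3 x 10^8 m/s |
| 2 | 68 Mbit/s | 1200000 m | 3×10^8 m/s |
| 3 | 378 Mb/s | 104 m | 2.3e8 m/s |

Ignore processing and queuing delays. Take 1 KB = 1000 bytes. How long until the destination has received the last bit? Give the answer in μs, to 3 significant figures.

L = 88000 bits.
Transmission delays (L/R per hop): 3259.26, 1294.12, 232.804 μs; sum = 4786.18 μs.
Propagation delays (d/s per hop): 4200, 4000, 0.452174 μs; sum = 8200.45 μs.
End-to-end = 13000 μs.

13000 μs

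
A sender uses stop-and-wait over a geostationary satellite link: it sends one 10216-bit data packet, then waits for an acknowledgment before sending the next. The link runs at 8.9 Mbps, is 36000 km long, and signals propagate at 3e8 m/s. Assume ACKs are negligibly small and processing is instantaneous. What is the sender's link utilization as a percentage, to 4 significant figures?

0.4760 %

t_tx = L/R = 10216/8900000 = 0.00114787 s.
t_prop = 36000000/300000000 = 0.12 s; RTT = 0.24 s.
Cycle = t_tx + RTT = 0.241148 s.
Utilization = t_tx / cycle = 0.00114787/0.241148 = 0.4760 %.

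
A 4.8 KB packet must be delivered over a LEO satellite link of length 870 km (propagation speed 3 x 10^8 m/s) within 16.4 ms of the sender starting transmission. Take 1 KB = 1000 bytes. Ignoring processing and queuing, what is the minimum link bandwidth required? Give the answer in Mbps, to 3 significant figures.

L = 38400 bits.
Propagation delay = 870000 / 300000000 = 2.9 ms.
Transmission budget = 16.4 − 2.9 = 13.5 ms.
R ≥ L / t_tx = 38400 bits / 0.0135 s = 2.84 Mbps.

2.84 Mbps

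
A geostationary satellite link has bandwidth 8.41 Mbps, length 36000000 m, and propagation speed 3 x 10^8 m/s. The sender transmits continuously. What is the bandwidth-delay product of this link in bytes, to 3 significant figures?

Propagation delay = 36000000 / 300000000 = 0.12 s.
BDP = R × t_prop = 8410000 × 0.12 = 1009200 bits.
In bytes: 1009200/8 = 126000 bytes.

126000 bytes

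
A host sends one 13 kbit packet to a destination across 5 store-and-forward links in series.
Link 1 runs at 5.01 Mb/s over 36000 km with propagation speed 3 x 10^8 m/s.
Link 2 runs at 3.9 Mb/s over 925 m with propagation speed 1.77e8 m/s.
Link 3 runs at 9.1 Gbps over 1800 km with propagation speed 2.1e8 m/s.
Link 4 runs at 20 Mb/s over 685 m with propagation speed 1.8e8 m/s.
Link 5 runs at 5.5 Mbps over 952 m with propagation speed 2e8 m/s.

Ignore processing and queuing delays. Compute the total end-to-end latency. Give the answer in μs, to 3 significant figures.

L = 13000 bits.
Transmission delays (L/R per hop): 2594.81, 3333.33, 1.42857, 650, 2363.64 μs; sum = 8943.21 μs.
Propagation delays (d/s per hop): 120000, 5.22599, 8571.43, 3.80556, 4.76 μs; sum = 128585 μs.
End-to-end = 138000 μs.

138000 μs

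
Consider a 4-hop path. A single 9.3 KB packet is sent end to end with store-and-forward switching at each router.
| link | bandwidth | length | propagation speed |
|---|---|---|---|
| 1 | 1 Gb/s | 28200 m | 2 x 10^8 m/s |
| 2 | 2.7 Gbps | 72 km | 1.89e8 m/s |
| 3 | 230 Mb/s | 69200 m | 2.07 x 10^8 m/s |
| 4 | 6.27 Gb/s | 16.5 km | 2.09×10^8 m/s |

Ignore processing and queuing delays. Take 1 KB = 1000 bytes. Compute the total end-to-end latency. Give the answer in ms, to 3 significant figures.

L = 74400 bits.
Transmission delays (L/R per hop): 0.0744, 0.0275556, 0.323478, 0.011866 ms; sum = 0.4373 ms.
Propagation delays (d/s per hop): 0.141, 0.380952, 0.3343, 0.0789474 ms; sum = 0.935199 ms.
End-to-end = 1.37 ms.

1.37 ms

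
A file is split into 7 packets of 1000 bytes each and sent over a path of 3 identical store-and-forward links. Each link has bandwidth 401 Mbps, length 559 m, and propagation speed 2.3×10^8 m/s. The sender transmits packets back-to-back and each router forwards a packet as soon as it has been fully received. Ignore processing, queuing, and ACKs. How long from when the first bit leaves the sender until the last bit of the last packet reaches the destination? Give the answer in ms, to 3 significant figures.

Per-hop transmission t_tx = L/R = 8000/401000000 = 0.0199501 ms.
Per-hop propagation t_prop = 559/2.3e+08 = 0.00243043 ms.
Pipeline fill: first packet needs 3·t_tx to clear all hops; remaining 6 packets each add one t_tx.
Total = (3+7-1)·t_tx + 3·t_prop = 9·0.0199501 + 3·0.00243043 = 0.187 ms.

0.187 ms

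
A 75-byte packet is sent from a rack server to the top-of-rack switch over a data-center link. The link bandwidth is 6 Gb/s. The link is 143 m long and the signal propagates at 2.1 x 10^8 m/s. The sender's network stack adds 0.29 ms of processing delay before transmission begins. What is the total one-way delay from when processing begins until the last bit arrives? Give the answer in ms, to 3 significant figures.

L = 75 × 8 = 600 bits.
Transmission delay = L/R = 600 / 6000000000 = 0.0001 ms.
Propagation delay = d/s = 143 m / 210000000 m/s = 0.000680952 ms.
Plus processing delay 0.29 ms = 0.29 ms.
Total = 0.291 ms.

0.291 ms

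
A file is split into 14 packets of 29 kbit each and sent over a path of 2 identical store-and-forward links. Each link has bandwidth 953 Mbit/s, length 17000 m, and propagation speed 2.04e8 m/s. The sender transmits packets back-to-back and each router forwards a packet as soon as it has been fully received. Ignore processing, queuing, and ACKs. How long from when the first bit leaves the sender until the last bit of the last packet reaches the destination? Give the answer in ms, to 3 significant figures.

0.623 ms

Per-hop transmission t_tx = L/R = 29000/953000000 = 0.0304302 ms.
Per-hop propagation t_prop = 17000/204000000 = 0.0833333 ms.
Pipeline fill: first packet needs 2·t_tx to clear all hops; remaining 13 packets each add one t_tx.
Total = (2+14-1)·t_tx + 2·t_prop = 15·0.0304302 + 2·0.0833333 = 0.623 ms.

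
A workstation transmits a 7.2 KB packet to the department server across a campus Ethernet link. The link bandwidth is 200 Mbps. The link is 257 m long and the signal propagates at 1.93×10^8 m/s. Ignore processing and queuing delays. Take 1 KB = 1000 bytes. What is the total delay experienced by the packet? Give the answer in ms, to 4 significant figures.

0.2893 ms

L = 57600 bits.
Transmission delay = L/R = 57600 / 200000000 = 0.288 ms.
Propagation delay = d/s = 257 m / 193000000 m/s = 0.00133161 ms.
Total = 0.2893 ms.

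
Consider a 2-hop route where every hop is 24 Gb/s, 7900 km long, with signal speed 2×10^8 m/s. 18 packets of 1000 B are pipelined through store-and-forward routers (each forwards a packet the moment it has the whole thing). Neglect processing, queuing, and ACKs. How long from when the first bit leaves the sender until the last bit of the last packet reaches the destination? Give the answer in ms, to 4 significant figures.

Per-hop transmission t_tx = L/R = 8000/24000000000 = 0.000333333 ms.
Per-hop propagation t_prop = 7900000/200000000 = 39.5 ms.
Pipeline fill: first packet needs 2·t_tx to clear all hops; remaining 17 packets each add one t_tx.
Total = (2+18-1)·t_tx + 2·t_prop = 19·0.000333333 + 2·39.5 = 79.01 ms.

79.01 ms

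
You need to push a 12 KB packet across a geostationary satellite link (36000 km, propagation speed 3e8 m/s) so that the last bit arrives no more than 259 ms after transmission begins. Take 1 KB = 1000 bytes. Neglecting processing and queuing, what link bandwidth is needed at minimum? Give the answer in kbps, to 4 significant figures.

690.6 kbps

L = 96000 bits.
Propagation delay = 36000000 / 300000000 = 120 ms.
Transmission budget = 259 − 120 = 139 ms.
R ≥ L / t_tx = 96000 bits / 0.139 s = 690.6 kbps.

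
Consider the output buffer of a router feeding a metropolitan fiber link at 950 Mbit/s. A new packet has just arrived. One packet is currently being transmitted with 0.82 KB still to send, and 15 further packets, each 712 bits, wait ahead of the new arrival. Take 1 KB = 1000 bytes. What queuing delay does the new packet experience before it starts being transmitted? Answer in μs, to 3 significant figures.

Each queued packet: L/R = 712/950000000 = 0.749474 μs.
15 queued → 11.2421 μs.
Plus remaining 6560 bits of current packet: 6.90526 μs.
Queuing delay = 18.1 μs.

18.1 μs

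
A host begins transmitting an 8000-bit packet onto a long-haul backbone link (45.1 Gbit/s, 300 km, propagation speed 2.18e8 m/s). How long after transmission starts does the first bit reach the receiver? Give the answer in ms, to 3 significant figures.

First bit experiences only propagation delay: d/s = 300000/2.18e+08 = 1.38 ms.

1.38 ms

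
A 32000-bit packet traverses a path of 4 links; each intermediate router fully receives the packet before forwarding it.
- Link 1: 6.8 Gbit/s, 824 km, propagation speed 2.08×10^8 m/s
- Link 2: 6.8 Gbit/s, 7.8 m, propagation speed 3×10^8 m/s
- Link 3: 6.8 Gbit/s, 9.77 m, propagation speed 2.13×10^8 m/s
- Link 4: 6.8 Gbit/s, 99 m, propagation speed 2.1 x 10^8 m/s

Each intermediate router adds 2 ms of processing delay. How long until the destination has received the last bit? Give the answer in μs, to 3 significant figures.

Transmission delay per hop = L/R = 32000/6800000000 = 4.70588 μs; 4 hops → 18.8235 μs.
Propagation delays (d/s per hop): 3961.54, 0.026, 0.0458685, 0.471429 μs; sum = 3962.08 μs.
Processing at 3 router(s): 3 × 2 ms = 6000 μs.
End-to-end = 9980 μs.

9980 μs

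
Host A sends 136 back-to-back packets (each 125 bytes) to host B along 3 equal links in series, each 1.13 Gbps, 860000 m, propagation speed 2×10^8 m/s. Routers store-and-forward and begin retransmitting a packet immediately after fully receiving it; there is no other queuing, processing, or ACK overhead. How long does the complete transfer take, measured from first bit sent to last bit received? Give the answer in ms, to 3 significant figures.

13.0 ms

Per-hop transmission t_tx = L/R = 1000/1130000000 = 0.000884956 ms.
Per-hop propagation t_prop = 860000/200000000 = 4.3 ms.
Pipeline fill: first packet needs 3·t_tx to clear all hops; remaining 135 packets each add one t_tx.
Total = (3+136-1)·t_tx + 3·t_prop = 138·0.000884956 + 3·4.3 = 13.0 ms.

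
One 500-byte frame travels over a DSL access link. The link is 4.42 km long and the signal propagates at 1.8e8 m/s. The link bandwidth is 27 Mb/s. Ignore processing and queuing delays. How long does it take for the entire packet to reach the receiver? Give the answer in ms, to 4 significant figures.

L = 500 × 8 = 4000 bits.
Transmission delay = L/R = 4000 / 27000000 = 0.148148 ms.
Propagation delay = d/s = 4420 m / 180000000 m/s = 0.0245556 ms.
Total = 0.1727 ms.

0.1727 ms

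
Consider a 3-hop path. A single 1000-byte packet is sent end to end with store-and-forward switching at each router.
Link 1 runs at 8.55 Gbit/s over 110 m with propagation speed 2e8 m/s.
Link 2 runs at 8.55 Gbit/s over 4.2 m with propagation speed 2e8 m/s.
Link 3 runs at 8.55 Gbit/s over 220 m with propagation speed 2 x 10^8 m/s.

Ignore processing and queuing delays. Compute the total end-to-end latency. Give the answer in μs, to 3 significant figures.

L = 1000 × 8 = 8000 bits.
Transmission delay per hop = L/R = 8000/8.55e+09 = 0.935673 μs; 3 hops → 2.80702 μs.
Propagation delays (d/s per hop): 0.55, 0.021, 1.1 μs; sum = 1.671 μs.
End-to-end = 4.48 μs.

4.48 μs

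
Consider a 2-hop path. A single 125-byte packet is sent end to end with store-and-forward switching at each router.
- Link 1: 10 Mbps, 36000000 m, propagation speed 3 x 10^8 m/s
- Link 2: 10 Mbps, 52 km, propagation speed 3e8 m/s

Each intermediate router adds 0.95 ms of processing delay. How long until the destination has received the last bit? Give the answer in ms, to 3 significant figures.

L = 125 × 8 = 1000 bits.
Transmission delay per hop = L/R = 1000/10000000 = 0.1 ms; 2 hops → 0.2 ms.
Propagation delays (d/s per hop): 120, 0.173333 ms; sum = 120.173 ms.
Processing at 1 router(s): 1 × 0.95 ms = 0.95 ms.
End-to-end = 121 ms.

121 ms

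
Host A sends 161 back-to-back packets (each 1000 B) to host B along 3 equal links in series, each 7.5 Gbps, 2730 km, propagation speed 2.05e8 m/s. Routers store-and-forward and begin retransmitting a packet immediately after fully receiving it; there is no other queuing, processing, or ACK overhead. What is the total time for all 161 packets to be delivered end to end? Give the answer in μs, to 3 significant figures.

40100 μs

Per-hop transmission t_tx = L/R = 8000/7500000000 = 1.06667 μs.
Per-hop propagation t_prop = 2730000/2.05e+08 = 13317.1 μs.
Pipeline fill: first packet needs 3·t_tx to clear all hops; remaining 160 packets each add one t_tx.
Total = (3+161-1)·t_tx + 3·t_prop = 163·1.06667 + 3·13317.1 = 40100 μs.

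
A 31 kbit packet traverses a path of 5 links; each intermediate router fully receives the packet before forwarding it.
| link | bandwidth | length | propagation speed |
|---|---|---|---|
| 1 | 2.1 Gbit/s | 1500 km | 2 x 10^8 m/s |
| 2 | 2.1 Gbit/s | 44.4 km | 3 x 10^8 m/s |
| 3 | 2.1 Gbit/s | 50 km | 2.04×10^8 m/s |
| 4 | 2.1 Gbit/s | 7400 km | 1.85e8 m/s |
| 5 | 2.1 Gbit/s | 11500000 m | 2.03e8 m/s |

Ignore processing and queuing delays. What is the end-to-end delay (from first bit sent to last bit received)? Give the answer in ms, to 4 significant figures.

L = 31000 bits.
Transmission delay per hop = L/R = 31000/2100000000 = 0.0147619 ms; 5 hops → 0.0738095 ms.
Propagation delays (d/s per hop): 7.5, 0.148, 0.245098, 40, 56.6502 ms; sum = 104.543 ms.
End-to-end = 104.6 ms.

104.6 ms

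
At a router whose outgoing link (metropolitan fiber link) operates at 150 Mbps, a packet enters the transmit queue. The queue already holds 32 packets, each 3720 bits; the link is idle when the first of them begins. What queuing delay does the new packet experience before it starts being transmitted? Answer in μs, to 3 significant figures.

Each queued packet: L/R = 3720/150000000 = 24.8 μs.
32 queued → 793.6 μs.
Queuing delay = 794 μs.

794 μs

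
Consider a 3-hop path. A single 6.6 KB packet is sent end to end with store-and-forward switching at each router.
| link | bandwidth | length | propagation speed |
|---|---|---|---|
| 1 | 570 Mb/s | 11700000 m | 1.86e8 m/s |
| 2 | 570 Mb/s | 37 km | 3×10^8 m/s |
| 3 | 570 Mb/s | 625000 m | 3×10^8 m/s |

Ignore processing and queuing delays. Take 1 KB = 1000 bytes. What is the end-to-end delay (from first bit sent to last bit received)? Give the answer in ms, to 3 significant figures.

65.4 ms

L = 52800 bits.
Transmission delay per hop = L/R = 52800/570000000 = 0.0926316 ms; 3 hops → 0.277895 ms.
Propagation delays (d/s per hop): 62.9032, 0.123333, 2.08333 ms; sum = 65.1099 ms.
End-to-end = 65.4 ms.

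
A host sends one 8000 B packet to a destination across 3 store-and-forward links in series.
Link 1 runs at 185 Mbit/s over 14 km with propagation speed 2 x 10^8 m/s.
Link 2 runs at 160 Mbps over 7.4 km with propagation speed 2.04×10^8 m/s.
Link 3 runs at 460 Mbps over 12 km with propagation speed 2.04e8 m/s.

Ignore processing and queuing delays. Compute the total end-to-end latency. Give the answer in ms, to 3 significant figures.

L = 8000 × 8 = 64000 bits.
Transmission delays (L/R per hop): 0.345946, 0.4, 0.13913 ms; sum = 0.885076 ms.
Propagation delays (d/s per hop): 0.07, 0.0362745, 0.0588235 ms; sum = 0.165098 ms.
End-to-end = 1.05 ms.

1.05 ms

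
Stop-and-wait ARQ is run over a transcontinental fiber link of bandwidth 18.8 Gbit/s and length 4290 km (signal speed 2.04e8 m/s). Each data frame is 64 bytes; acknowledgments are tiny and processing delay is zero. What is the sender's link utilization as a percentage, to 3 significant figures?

0.0000648 %

t_tx = L/R = 512/18800000000 = 2.7234e-08 s.
t_prop = 4290000/204000000 = 0.0210294 s; RTT = 0.0420588 s.
Cycle = t_tx + RTT = 0.0420589 s.
Utilization = t_tx / cycle = 2.7234e-08/0.0420589 = 0.0000648 %.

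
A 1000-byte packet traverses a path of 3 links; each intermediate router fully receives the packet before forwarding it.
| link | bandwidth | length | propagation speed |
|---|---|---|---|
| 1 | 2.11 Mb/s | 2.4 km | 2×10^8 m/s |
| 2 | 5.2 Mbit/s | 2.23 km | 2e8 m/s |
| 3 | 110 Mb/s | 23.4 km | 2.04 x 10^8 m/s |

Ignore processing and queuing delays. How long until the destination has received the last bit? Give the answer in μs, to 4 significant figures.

5541 μs

L = 1000 × 8 = 8000 bits.
Transmission delays (L/R per hop): 3791.47, 1538.46, 72.7273 μs; sum = 5402.66 μs.
Propagation delays (d/s per hop): 12, 11.15, 114.706 μs; sum = 137.856 μs.
End-to-end = 5541 μs.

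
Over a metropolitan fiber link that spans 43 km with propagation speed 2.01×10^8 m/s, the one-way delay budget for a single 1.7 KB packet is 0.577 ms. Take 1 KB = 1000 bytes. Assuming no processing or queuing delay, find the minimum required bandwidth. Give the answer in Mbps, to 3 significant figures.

37.5 Mbps

L = 13600 bits.
Propagation delay = 43000 / 2.01e+08 = 0.21393 ms.
Transmission budget = 0.577 − 0.21393 = 0.36307 ms.
R ≥ L / t_tx = 13600 bits / 0.00036307 s = 37.5 Mbps.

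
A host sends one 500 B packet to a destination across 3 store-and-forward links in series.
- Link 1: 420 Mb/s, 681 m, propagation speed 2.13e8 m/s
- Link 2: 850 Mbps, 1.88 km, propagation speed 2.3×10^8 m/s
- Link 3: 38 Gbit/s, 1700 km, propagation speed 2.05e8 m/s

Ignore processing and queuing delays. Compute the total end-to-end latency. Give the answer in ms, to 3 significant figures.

8.32 ms

L = 500 × 8 = 4000 bits.
Transmission delays (L/R per hop): 0.00952381, 0.00470588, 0.000105263 ms; sum = 0.014335 ms.
Propagation delays (d/s per hop): 0.00319718, 0.00817391, 8.29268 ms; sum = 8.30405 ms.
End-to-end = 8.32 ms.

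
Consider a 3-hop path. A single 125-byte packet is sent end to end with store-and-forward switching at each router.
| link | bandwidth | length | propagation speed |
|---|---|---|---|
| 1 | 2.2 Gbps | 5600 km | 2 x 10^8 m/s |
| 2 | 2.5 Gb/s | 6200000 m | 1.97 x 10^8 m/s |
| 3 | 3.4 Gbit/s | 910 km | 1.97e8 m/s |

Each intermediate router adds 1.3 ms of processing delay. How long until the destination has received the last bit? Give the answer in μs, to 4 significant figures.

L = 125 × 8 = 1000 bits.
Transmission delays (L/R per hop): 0.454545, 0.4, 0.294118 μs; sum = 1.14866 μs.
Propagation delays (d/s per hop): 28000, 31472.1, 4619.29 μs; sum = 64091.4 μs.
Processing at 2 router(s): 2 × 1.3 ms = 2600 μs.
End-to-end = 66690 μs.

66690 μs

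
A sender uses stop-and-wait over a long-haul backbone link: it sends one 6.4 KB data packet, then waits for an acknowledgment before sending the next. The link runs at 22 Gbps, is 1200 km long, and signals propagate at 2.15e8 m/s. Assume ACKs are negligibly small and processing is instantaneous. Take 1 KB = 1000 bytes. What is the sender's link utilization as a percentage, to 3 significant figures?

t_tx = L/R = 51200/22000000000 = 2.32727e-06 s.
t_prop = 1200000/215000000 = 0.0055814 s; RTT = 0.0111628 s.
Cycle = t_tx + RTT = 0.0111651 s.
Utilization = t_tx / cycle = 2.32727e-06/0.0111651 = 0.0208 %.

0.0208 %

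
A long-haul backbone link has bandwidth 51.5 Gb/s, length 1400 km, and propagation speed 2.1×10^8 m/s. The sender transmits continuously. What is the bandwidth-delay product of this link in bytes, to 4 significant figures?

Propagation delay = 1400000 / 210000000 = 0.00666667 s.
BDP = R × t_prop = 51500000000 × 0.00666667 = 343333000 bits.
In bytes: 343333000/8 = 42920000 bytes.

42920000 bytes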